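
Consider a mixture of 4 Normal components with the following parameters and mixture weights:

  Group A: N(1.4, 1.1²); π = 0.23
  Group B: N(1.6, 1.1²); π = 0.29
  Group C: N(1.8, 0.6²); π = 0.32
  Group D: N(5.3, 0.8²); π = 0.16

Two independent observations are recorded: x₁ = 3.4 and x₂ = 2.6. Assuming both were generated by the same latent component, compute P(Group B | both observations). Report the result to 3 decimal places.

P(component k | x) = π_k·f_k(x) / marginal(x), where marginal(x) = Σ_j π_j·f_j(x).
Since both observations come from the same component, the likelihood for component k is f_k(x₁)·f_k(x₂).
  p_A = [0.0694505] × [0.20003] = 0.0138922
  p_B = [0.0950748] × [0.239915] = 0.0228098
  p_C = [0.0189933] × [0.27335] = 0.00519182
  p_D = [0.0297149] × [0.0016764] = 4.9814e-05
Unnormalised posteriors:
  π_A·p_A = 0.23 × 0.0138922 = 0.00319519
  π_B·p_B = 0.29 × 0.0228098 = 0.00661485
  π_C·p_C = 0.32 × 0.00519182 = 0.00166138
  π_D·p_D = 0.16 × 4.9814e-05 = 7.97024e-06
Marginal: 0.00319519 + 0.00661485 + 0.00166138 + 7.97024e-06 = 0.0114794
P(Group B | data) ≈ 0.576

0.576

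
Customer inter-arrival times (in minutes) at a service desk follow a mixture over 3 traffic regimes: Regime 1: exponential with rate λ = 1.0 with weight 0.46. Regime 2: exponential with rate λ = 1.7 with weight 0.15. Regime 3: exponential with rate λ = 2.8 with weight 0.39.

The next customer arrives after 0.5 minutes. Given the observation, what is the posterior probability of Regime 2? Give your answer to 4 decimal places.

By Bayes' theorem, P(k | x) = π_k f_k(x) / Σ_j π_j f_j(x).
Exponential densities:
  f_1 = 1.0·e^(−1.0·0.5) = 1.0·e^(−0.5000) = 0.606531
  f_2 = 1.7·e^(−1.7·0.5) = 1.7·e^(−0.8500) = 0.726605
  f_3 = 2.8·e^(−2.8·0.5) = 2.8·e^(−1.4000) = 0.690471
Weight by the priors:
  π_1·f_1 = 0.46 × 0.606531 = 0.279004
  π_2·f_2 = 0.15 × 0.726605 = 0.108991
  π_3·f_3 = 0.39 × 0.690471 = 0.269284
Marginal: 0.279004 + 0.108991 + 0.269284 = 0.657279
P(Regime 2 | data) = 0.108991 / 0.657279 ≈ 0.1658

0.1658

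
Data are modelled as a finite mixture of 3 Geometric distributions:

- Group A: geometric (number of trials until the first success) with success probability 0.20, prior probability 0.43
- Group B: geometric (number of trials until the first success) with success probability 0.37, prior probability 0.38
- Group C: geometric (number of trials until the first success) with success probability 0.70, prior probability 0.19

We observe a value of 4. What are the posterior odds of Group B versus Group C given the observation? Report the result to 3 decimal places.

9.790

Since P(k|x) ∝ w_k f_k(x), the posterior odds are w_i f_i(x) / (w_j f_j(x)).
Evaluate each component's likelihood at the observed value:
  L_A = 0.20·(1−0.20)^3 = 0.20·0.512 = 0.1024
  L_B = 0.37·(1−0.37)^3 = 0.37·0.250047 = 0.0925174
  L_C = 0.70·(1−0.70)^3 = 0.70·0.027 = 0.0189
0.0351566 / 0.003591 ≈ 9.790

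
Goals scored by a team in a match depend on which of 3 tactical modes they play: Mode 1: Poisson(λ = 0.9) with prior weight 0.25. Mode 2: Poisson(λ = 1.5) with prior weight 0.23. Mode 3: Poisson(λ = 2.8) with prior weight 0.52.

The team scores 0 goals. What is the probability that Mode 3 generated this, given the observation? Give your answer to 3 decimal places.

The responsibility of component k is π_k f_k(x) divided by Σ_j π_j f_j(x).
Poisson probabilities:
  f_1 = 0.40657
  f_2 = 0.22313
  f_3 = 0.0608101
Prior × likelihood for each component:
  π_1·f_1 = 0.25 × 0.40657 = 0.101642
  π_2·f_2 = 0.23 × 0.22313 = 0.0513199
  π_3·f_3 = 0.52 × 0.0608101 = 0.0316212
Sum: 0.101642 + 0.0513199 + 0.0316212 = 0.184584
P(Mode 3 | data) = 0.0316212 / 0.184584 ≈ 0.171

0.171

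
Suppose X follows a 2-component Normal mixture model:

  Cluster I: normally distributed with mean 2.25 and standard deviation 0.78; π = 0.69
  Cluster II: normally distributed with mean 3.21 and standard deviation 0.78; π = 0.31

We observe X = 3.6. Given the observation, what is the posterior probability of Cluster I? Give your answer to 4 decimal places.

The responsibility of component k is w_k f_k(x) divided by Σ_j w_j f_j(x).
Evaluate each component's likelihood at the observed value:
  L_I = (1/(0.78·√(2π)))·exp(−(3.6−2.25)²/(2·0.78²)) = 0.511464·exp(-1.49778) = 0.114377
  L_II = (1/(0.78·√(2π)))·exp(−(3.6−3.21)²/(2·0.78²)) = 0.511464·exp(-0.12500) = 0.451366
Unnormalised posteriors:
  w_I·L_I = 0.69 × 0.114377 = 0.0789199
  w_II·L_II = 0.31 × 0.451366 = 0.139923
Evidence: 0.0789199 + 0.139923 = 0.218843
So the posterior for Cluster I is 0.0789199 / 0.218843 ≈ 0.3606.

0.3606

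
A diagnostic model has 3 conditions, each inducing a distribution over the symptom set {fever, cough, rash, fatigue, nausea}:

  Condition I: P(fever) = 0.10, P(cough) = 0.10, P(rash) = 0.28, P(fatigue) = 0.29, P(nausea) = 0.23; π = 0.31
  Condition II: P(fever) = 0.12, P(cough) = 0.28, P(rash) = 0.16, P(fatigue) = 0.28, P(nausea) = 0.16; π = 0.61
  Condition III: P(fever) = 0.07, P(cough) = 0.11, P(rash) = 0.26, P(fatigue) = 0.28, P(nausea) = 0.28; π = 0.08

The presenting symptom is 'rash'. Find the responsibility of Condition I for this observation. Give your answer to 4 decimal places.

0.4230

Apply Bayes' rule: the posterior for each component is proportional to its prior times its likelihood at x.
Evaluate each component's likelihood at the observed value:
  L_I = P(rash | comp) = 0.28
  L_II = P(rash | comp) = 0.16
  L_III = P(rash | comp) = 0.26
Unnormalised posteriors:
  P(Z=I)·L_I = 0.31 × 0.28 = 0.0868
  P(Z=II)·L_II = 0.61 × 0.16 = 0.0976
  P(Z=III)·L_III = 0.08 × 0.26 = 0.0208
Evidence: 0.0868 + 0.0976 + 0.0208 = 0.2052
P(Condition I | the observation) = 0.0868 / 0.2052 ≈ 0.4230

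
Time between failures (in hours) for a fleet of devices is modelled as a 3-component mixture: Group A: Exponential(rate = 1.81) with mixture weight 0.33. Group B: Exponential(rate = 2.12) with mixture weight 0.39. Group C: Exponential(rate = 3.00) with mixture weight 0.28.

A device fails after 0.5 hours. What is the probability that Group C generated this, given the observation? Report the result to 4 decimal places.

P(component k | x) = π_k·f_k(x) / marginal(x), where marginal(x) = Σ_j π_j·f_j(x).
Exponential densities:
  p_A = 1.81·e^(−1.81·0.5) = 1.81·e^(−0.9050) = 0.732221
  p_B = 2.12·e^(−2.12·0.5) = 2.12·e^(−1.0600) = 0.734486
  p_C = 3.00·e^(−3.00·0.5) = 3.00·e^(−1.5000) = 0.66939
Multiply by the mixture weights:
  π_A·p_A = 0.33 × 0.732221 = 0.241633
  π_B·p_B = 0.39 × 0.734486 = 0.28645
  π_C·p_C = 0.28 × 0.66939 = 0.187429
Normaliser: 0.241633 + 0.28645 + 0.187429 = 0.715512
Responsibility of Group C: 0.187429 / 0.715512 ≈ 0.2620

0.2620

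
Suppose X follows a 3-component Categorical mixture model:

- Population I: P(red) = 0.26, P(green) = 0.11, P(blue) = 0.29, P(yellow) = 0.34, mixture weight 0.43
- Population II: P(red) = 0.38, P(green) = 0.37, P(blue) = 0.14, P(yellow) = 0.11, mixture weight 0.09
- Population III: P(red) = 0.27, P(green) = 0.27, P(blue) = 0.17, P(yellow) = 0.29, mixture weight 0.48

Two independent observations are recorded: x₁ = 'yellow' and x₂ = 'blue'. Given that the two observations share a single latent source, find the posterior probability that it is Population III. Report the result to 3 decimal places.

P(component k | x) = π_k·f_k(x) / marginal(x), where marginal(x) = Σ_j π_j·f_j(x).
Since both observations come from the same component, the likelihood for component k is f_k(x₁)·f_k(x₂).
  L_I = [0.34] × [0.29] = 0.0986
  L_II = [0.11] × [0.14] = 0.0154
  L_III = [0.29] × [0.17] = 0.0493
Weight by the priors:
  π_I·L_I = 0.43 × 0.0986 = 0.042398
  π_II·L_II = 0.09 × 0.0154 = 0.001386
  π_III·L_III = 0.48 × 0.0493 = 0.023664
Normaliser: 0.042398 + 0.001386 + 0.023664 = 0.067448
So the posterior for Population III is 0.023664 / 0.067448 ≈ 0.351.

0.351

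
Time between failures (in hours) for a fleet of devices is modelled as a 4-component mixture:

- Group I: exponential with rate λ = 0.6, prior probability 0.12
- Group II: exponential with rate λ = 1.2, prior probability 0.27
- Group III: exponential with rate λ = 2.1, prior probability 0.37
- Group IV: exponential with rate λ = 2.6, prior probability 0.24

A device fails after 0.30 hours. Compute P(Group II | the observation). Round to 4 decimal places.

0.2292

P(component k | x) = w_k·f_k(x) / marginal(x), where marginal(x) = Σ_j w_j·f_j(x).
Component likelihoods at x = 0.30 hours:
  p_I = 0.501162
  p_II = 0.837212
  p_III = 1.11844
  p_IV = 1.19186
Prior × likelihood for each component:
  w_I·p_I = 0.12 × 0.501162 = 0.0601395
  w_II·p_II = 0.27 × 0.837212 = 0.226047
  w_III·p_III = 0.37 × 1.11844 = 0.413824
  w_IV·p_IV = 0.24 × 1.19186 = 0.286045
Marginal: 0.0601395 + 0.226047 + 0.413824 + 0.286045 = 0.986056
Responsibility of Group II: 0.226047 / 0.986056 ≈ 0.2292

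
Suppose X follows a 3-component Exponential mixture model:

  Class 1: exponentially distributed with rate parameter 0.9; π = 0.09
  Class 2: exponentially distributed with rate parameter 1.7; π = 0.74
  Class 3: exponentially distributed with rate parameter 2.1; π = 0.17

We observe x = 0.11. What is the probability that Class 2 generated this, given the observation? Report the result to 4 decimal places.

0.7452

P(component k | x) = π_k·f_k(x) / marginal(x), where marginal(x) = Σ_j π_j·f_j(x).
Evaluate each component's likelihood at the observed value:
  p_1 = 0.9·e^(−0.9·0.11) = 0.9·e^(−0.0990) = 0.815168
  p_2 = 1.7·e^(−1.7·0.11) = 1.7·e^(−0.1870) = 1.41005
  p_3 = 2.1·e^(−2.1·0.11) = 2.1·e^(−0.2310) = 1.66685
Weight by the priors:
  π_1·p_1 = 0.09 × 0.815168 = 0.0733652
  π_2·p_2 = 0.74 × 1.41005 = 1.04344
  π_3·p_3 = 0.17 × 1.66685 = 0.283365
Evidence: 0.0733652 + 1.04344 + 0.283365 = 1.40017
P(Class 2 | 0.11) ≈ 0.7452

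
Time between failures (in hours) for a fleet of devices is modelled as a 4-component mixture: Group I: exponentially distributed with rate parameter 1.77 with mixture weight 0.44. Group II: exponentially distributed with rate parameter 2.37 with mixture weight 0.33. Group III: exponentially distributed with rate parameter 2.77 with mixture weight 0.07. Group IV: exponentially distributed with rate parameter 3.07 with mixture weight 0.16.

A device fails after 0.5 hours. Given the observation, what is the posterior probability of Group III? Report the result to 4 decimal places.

The responsibility of component k is w_k f_k(x) divided by Σ_j w_j f_j(x).
Exponential densities:
  L_I = 0.730504
  L_II = 0.724618
  L_III = 0.693397
  L_IV = 0.661449
Unnormalised posteriors:
  w_I·L_I = 0.44 × 0.730504 = 0.321422
  w_II·L_II = 0.33 × 0.724618 = 0.239124
  w_III·L_III = 0.07 × 0.693397 = 0.0485378
  w_IV·L_IV = 0.16 × 0.661449 = 0.105832
Marginal: 0.321422 + 0.239124 + 0.0485378 + 0.105832 = 0.714916
P(Group III | data) ≈ 0.0679

0.0679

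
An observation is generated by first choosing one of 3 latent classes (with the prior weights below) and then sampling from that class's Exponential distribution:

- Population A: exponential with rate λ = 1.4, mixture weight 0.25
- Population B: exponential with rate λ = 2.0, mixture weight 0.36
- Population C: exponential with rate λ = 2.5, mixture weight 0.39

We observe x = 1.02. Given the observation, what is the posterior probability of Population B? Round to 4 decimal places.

0.3691

P(component k | x) = P(Z=k)·f_k(x) / marginal(x), where marginal(x) = Σ_j P(Z=j)·f_j(x).
Component likelihoods at x = 1.02:
  L_A = 1.4·e^(−1.4·1.02) = 1.4·e^(−1.4280) = 0.335703
  L_B = 2.0·e^(−2.0·1.02) = 2.0·e^(−2.0400) = 0.260057
  L_C = 2.5·e^(−2.5·1.02) = 2.5·e^(−2.5500) = 0.195204
Multiply by the mixture weights:
  P(Z=A)·L_A = 0.25 × 0.335703 = 0.0839258
  P(Z=B)·L_B = 0.36 × 0.260057 = 0.0936207
  P(Z=C)·L_C = 0.39 × 0.195204 = 0.0761296
Normaliser: 0.0839258 + 0.0936207 + 0.0761296 = 0.253676
Responsibility of Population B: 0.0936207 / 0.253676 ≈ 0.3691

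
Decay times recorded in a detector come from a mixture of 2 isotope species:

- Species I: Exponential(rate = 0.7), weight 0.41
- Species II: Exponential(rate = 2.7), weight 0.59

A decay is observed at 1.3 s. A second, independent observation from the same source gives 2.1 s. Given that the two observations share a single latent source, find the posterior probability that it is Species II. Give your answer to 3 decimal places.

0.023

By Bayes' theorem, P(k | x) = w_k f_k(x) / Σ_j w_j f_j(x).
Since both observations come from the same component, the likelihood for component k is f_k(x₁)·f_k(x₂).
  p_I = [0.7·e^(−0.7·1.3) = 0.7·e^(−0.9100) = 0.281767] × [0.160948] = 0.0453498
  p_II = [2.7·e^(−2.7·1.3) = 2.7·e^(−3.5100) = 0.0807217] × [0.00930924] = 0.000751457
Prior × likelihood for each component:
  w_I·p_I = 0.41 × 0.0453498 = 0.0185934
  w_II·p_II = 0.59 × 0.000751457 = 0.00044336
Sum: 0.0185934 + 0.00044336 = 0.0190368
So the posterior for Species II is 0.00044336 / 0.0190368 ≈ 0.023.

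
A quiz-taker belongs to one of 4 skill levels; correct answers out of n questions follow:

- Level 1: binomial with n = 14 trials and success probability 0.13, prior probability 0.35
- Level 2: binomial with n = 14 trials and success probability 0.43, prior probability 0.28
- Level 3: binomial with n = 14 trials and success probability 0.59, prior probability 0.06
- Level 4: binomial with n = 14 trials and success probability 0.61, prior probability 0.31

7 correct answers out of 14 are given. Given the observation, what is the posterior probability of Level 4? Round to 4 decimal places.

0.4280

Posterior ∝ prior × likelihood, so P(k | x) ∝ π_k f_k(x); normalise over all components.
Component likelihoods at x = 7 correct answers out of 14:
  f_1 = C(14,7)·0.13^7·0.87^7 = 3432·6.27485e-07·0.377255 = 0.000812429
  f_2 = C(14,7)·0.43^7·0.57^7 = 3432·0.00271819·0.019549 = 0.182369
  f_3 = C(14,7)·0.59^7·0.41^7 = 3432·0.0248865·0.00194754 = 0.166341
  f_4 = C(14,7)·0.61^7·0.39^7 = 3432·0.0314274·0.00137231 = 0.148016
Unnormalised posteriors:
  π_1·f_1 = 0.35 × 0.000812429 = 0.00028435
  π_2·f_2 = 0.28 × 0.182369 = 0.0510633
  π_3·f_3 = 0.06 × 0.166341 = 0.00998044
  π_4·f_4 = 0.31 × 0.148016 = 0.0458849
Sum: 0.00028435 + 0.0510633 + 0.00998044 + 0.0458849 = 0.107213
Responsibility of Level 4: 0.0458849 / 0.107213 ≈ 0.4280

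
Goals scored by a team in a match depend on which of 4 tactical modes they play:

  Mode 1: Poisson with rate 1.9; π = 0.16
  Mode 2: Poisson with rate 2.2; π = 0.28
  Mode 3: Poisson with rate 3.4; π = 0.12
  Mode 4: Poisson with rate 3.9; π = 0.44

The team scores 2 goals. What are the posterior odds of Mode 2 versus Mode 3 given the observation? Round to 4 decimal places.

Since P(k|x) ∝ w_k f_k(x), the posterior odds are w_i f_i(x) / (w_j f_j(x)).
Component likelihoods at x = 2 goals:
  f_1 = 0.269971
  f_2 = 0.268144
  f_3 = 0.192898
  f_4 = 0.15394
Posterior odds = (w_2·f_2) / (w_3·f_3) = (0.28·0.268144) / (0.12·0.192898) = 0.0750802 / 0.0231477 ≈ 3.2435

3.2435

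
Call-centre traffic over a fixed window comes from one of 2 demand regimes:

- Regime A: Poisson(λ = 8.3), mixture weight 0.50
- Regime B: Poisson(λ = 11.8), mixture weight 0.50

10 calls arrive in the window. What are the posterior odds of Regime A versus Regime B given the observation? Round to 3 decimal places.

0.982

The posterior odds equal the prior odds times the likelihood ratio: (π_i/π_j)·(f_i(x)/f_j(x)).
Component likelihoods at x = 10 calls:
  L_A = 0.106261
  L_B = 0.108239
0.0531305 / 0.0541193 ≈ 0.982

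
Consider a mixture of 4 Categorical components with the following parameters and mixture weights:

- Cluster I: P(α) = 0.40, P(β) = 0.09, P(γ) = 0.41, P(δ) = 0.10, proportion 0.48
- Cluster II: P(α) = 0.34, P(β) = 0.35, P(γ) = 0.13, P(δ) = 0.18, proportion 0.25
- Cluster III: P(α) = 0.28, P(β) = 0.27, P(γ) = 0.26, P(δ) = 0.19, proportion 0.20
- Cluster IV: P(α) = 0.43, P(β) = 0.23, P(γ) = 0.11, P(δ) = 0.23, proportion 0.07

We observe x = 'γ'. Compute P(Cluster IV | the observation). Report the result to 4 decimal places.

0.0266

The responsibility of component k is P(Z=k) f_k(x) divided by Σ_j P(Z=j) f_j(x).
Categorical probabilities:
  L_I = 0.41
  L_II = 0.13
  L_III = 0.26
  L_IV = 0.11
Unnormalised posteriors:
  P(Z=I)·L_I = 0.48 × 0.41 = 0.1968
  P(Z=II)·L_II = 0.25 × 0.13 = 0.0325
  P(Z=III)·L_III = 0.20 × 0.26 = 0.052
  P(Z=IV)·L_IV = 0.07 × 0.11 = 0.0077
Evidence: 0.1968 + 0.0325 + 0.052 + 0.0077 = 0.289
P(Cluster IV | data) ≈ 0.0266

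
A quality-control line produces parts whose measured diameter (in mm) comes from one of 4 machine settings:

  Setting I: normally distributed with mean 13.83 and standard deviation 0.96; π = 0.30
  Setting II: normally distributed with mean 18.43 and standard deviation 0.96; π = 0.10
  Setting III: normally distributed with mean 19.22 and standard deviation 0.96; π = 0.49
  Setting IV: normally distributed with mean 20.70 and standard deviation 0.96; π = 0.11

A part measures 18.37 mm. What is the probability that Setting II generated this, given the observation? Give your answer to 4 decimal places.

The responsibility of component k is w_k f_k(x) divided by Σ_j w_j f_j(x).
Normal densities:
  p_I = (1/(0.96·√(2π)))·exp(−(18.37−13.83)²/(2·0.96²)) = 0.415565·exp(-11.18251) = 5.78278e-06
  p_II = (1/(0.96·√(2π)))·exp(−(18.37−18.43)²/(2·0.96²)) = 0.415565·exp(-0.00195) = 0.414754
  p_III = (1/(0.96·√(2π)))·exp(−(18.37−19.22)²/(2·0.96²)) = 0.415565·exp(-0.39198) = 0.280804
  p_IV = (1/(0.96·√(2π)))·exp(−(18.37−20.70)²/(2·0.96²)) = 0.415565·exp(-2.94537) = 0.0218516
Weight by the priors:
  w_I·p_I = 0.30 × 5.78278e-06 = 1.73484e-06
  w_II·p_II = 0.10 × 0.414754 = 0.0414754
  w_III·p_III = 0.49 × 0.280804 = 0.137594
  w_IV·p_IV = 0.11 × 0.0218516 = 0.00240367
Denominator: 1.73484e-06 + 0.0414754 + 0.137594 + 0.00240367 = 0.181475
P(Setting II | x) ≈ 0.2285

0.2285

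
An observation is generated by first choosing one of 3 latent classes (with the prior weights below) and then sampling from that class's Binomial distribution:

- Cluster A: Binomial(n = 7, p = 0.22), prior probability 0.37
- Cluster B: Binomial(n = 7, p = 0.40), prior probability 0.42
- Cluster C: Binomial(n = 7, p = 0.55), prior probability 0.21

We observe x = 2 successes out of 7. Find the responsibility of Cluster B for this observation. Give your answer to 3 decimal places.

By Bayes' theorem, P(k | x) = π_k f_k(x) / Σ_j π_j f_j(x).
Binomial probabilities:
  p_A = 0.293452
  p_B = 0.261274
  p_C = 0.117221
Multiply by the mixture weights:
  π_A·p_A = 0.37 × 0.293452 = 0.108577
  π_B·p_B = 0.42 × 0.261274 = 0.109735
  π_C·p_C = 0.21 × 0.117221 = 0.0246165
Normaliser: 0.108577 + 0.109735 + 0.0246165 = 0.242929
Responsibility of Cluster B: 0.109735 / 0.242929 ≈ 0.452

0.452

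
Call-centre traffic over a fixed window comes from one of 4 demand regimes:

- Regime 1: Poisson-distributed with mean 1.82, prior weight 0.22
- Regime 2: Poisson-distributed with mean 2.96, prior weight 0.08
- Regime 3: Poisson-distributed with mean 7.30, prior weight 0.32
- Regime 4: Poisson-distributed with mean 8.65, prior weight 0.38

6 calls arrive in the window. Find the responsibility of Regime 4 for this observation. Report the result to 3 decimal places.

Apply Bayes' rule: the posterior for each component is proportional to its prior times its likelihood at x.
Evaluate each component's likelihood at the observed value:
  f_1 = e^(−1.82)·1.82^6/6! = 0.00817862
  f_2 = e^(−2.96)·2.96^6/6! = 0.0484068
  f_3 = e^(−7.30)·7.30^6/6! = 0.141989
  f_4 = e^(−8.65)·8.65^6/6! = 0.101887
Unnormalised posteriors:
  π_1·f_1 = 0.22 × 0.00817862 = 0.0017993
  π_2·f_2 = 0.08 × 0.0484068 = 0.00387254
  π_3·f_3 = 0.32 × 0.141989 = 0.0454365
  π_4·f_4 = 0.38 × 0.101887 = 0.0387169
Sum: 0.0017993 + 0.00387254 + 0.0454365 + 0.0387169 = 0.0898252
P(Regime 4 | data) = 0.0387169 / 0.0898252 ≈ 0.431

0.431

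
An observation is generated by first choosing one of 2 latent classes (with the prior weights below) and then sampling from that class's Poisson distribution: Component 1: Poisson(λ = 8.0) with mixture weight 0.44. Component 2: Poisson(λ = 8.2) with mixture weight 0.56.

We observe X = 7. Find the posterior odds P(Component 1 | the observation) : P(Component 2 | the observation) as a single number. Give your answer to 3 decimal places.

The posterior odds equal the prior odds times the likelihood ratio: (π_i/π_j)·(f_i(x)/f_j(x)).
Component likelihoods at x = 7:
  p_1 = e^(−8.0)·8.0^7/7! = 0.139587
  p_2 = e^(−8.2)·8.2^7/7! = 0.135848
0.0614181 / 0.0760746 ≈ 0.807

0.807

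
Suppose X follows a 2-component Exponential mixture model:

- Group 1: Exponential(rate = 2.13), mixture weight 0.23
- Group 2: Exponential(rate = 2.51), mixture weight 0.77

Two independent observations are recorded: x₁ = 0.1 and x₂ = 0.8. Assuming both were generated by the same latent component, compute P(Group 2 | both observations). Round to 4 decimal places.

0.7676

The responsibility of component k is π_k f_k(x) divided by Σ_j π_j f_j(x).
Since both observations come from the same component, the likelihood for component k is f_k(x₁)·f_k(x₂).
  p_1 = [2.13·e^(−2.13·0.1) = 2.13·e^(−0.2130) = 1.72137] × [0.387563] = 0.66714
  p_2 = [2.51·e^(−2.51·0.1) = 2.51·e^(−0.2510) = 1.95284] × [0.336985] = 0.658076
Prior × likelihood for each component:
  π_1·p_1 = 0.23 × 0.66714 = 0.153442
  π_2·p_2 = 0.77 × 0.658076 = 0.506719
Sum: 0.153442 + 0.506719 = 0.660161
Responsibility of Group 2: 0.506719 / 0.660161 ≈ 0.7676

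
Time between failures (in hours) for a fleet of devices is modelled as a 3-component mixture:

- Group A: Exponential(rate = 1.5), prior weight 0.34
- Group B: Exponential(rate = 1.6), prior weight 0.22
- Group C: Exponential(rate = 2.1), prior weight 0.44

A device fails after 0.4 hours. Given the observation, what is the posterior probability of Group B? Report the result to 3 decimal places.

The responsibility of component k is w_k f_k(x) divided by Σ_j w_j f_j(x).
Component likelihoods at x = 0.4 hours:
  p_A = 1.5·e^(−1.5·0.4) = 1.5·e^(−0.6000) = 0.823217
  p_B = 1.6·e^(−1.6·0.4) = 1.6·e^(−0.6400) = 0.843668
  p_C = 2.1·e^(−2.1·0.4) = 2.1·e^(−0.8400) = 0.906592
Multiply by the mixture weights:
  w_A·p_A = 0.34 × 0.823217 = 0.279894
  w_B·p_B = 0.22 × 0.843668 = 0.185607
  w_C·p_C = 0.44 × 0.906592 = 0.398901
Denominator: 0.279894 + 0.185607 + 0.398901 = 0.864401
P(Group B | data) = 0.185607 / 0.864401 ≈ 0.215

0.215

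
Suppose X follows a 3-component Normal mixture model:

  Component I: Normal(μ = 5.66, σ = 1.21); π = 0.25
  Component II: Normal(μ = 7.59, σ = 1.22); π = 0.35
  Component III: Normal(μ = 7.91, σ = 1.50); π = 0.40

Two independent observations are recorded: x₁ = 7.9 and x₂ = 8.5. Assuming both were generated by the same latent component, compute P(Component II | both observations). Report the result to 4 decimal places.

0.5087

P(component k | x) = π_k·f_k(x) / marginal(x), where marginal(x) = Σ_j π_j·f_j(x).
Since both observations come from the same component, the likelihood for component k is f_k(x₁)·f_k(x₂).
  L_I = [0.0594213] × [0.0209836] = 0.00124687
  L_II = [0.316614] × [0.247592] = 0.078391
  L_III = [0.265956] × [0.246164] = 0.0654686
Weight by the priors:
  π_I·L_I = 0.25 × 0.00124687 = 0.000311718
  π_II·L_II = 0.35 × 0.078391 = 0.0274368
  π_III·L_III = 0.40 × 0.0654686 = 0.0261874
Normaliser: 0.000311718 + 0.0274368 + 0.0261874 = 0.053936
So the posterior for Component II is 0.0274368 / 0.053936 ≈ 0.5087.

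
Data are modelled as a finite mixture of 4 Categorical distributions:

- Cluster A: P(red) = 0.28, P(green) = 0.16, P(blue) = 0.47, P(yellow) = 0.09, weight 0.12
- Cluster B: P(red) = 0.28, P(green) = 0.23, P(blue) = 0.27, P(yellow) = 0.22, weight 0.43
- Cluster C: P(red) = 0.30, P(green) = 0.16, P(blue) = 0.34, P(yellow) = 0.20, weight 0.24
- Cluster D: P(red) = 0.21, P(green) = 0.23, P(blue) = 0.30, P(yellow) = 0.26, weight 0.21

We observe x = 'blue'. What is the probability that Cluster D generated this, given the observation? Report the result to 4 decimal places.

0.1987

Apply Bayes' rule: the posterior for each component is proportional to its prior times its likelihood at x.
Categorical probabilities:
  L_A = P(blue | comp) = 0.47
  L_B = P(blue | comp) = 0.27
  L_C = P(blue | comp) = 0.34
  L_D = P(blue | comp) = 0.30
Prior × likelihood for each component:
  π_A·L_A = 0.12 × 0.47 = 0.0564
  π_B·L_B = 0.43 × 0.27 = 0.1161
  π_C·L_C = 0.24 × 0.34 = 0.0816
  π_D·L_D = 0.21 × 0.3 = 0.063
Evidence: 0.0564 + 0.1161 + 0.0816 + 0.063 = 0.3171
P(Cluster D | x) ≈ 0.1987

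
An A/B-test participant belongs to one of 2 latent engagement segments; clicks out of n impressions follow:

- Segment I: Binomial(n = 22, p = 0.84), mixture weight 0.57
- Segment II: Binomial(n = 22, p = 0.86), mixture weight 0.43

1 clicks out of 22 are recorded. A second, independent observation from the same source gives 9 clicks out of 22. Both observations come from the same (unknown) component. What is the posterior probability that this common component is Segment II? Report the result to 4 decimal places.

0.0101

The responsibility of component k is P(Z=k) f_k(x) divided by Σ_j P(Z=j) f_j(x).
Since both observations come from the same component, the likelihood for component k is f_k(x₁)·f_k(x₂).
  L_I = [3.57455e-16] × [4.66441e-06] = 1.66732e-21
  L_II = [2.2162e-17] × [1.01595e-06] = 2.25156e-23
Weight by the priors:
  P(Z=I)·L_I = 0.57 × 1.66732e-21 = 9.50371e-22
  P(Z=II)·L_II = 0.43 × 2.25156e-23 = 9.68171e-24
Denominator: 9.50371e-22 + 9.68171e-24 = 9.60052e-22
Responsibility of Segment II: 9.68171e-24 / 9.60052e-22 ≈ 0.0101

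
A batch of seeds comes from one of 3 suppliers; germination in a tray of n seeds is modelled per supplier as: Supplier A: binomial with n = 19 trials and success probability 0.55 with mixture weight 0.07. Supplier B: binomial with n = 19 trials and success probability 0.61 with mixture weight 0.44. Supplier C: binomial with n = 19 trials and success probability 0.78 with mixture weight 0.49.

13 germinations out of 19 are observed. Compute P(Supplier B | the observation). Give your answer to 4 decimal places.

By Bayes' theorem, P(k | x) = π_k f_k(x) / Σ_j π_j f_j(x).
Binomial probabilities:
  f_A = C(19,13)·0.55^13·0.45^6 = 27132·0.00042142·0.00830377 = 0.0949449
  f_B = C(19,13)·0.61^13·0.39^6 = 27132·0.00161915·0.00351874 = 0.154581
  f_C = C(19,13)·0.78^13·0.22^6 = 27132·0.0395576·0.00011338 = 0.121688
Prior × likelihood for each component:
  π_A·f_A = 0.07 × 0.0949449 = 0.00664615
  π_B·f_B = 0.44 × 0.154581 = 0.0680158
  π_C·f_C = 0.49 × 0.121688 = 0.0596271
Normaliser: 0.00664615 + 0.0680158 + 0.0596271 = 0.134289
So the posterior for Supplier B is 0.0680158 / 0.134289 ≈ 0.5065.

0.5065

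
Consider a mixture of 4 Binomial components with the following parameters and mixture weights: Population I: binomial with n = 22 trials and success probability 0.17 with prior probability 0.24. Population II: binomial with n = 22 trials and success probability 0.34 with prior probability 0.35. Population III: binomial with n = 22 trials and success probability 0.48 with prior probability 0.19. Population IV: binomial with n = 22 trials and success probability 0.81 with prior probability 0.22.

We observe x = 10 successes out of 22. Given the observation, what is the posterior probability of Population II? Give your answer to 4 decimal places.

0.5029

By Bayes' theorem, P(k | x) = P(Z=k) f_k(x) / Σ_j P(Z=j) f_j(x).
Component likelihoods at x = 10 successes out of 22:
  p_I = C(22,10)·0.17^10·0.83^12 = 646646·2.01599e-08·0.10689 = 0.00139345
  p_II = C(22,10)·0.34^10·0.66^12 = 646646·2.06438e-05·0.00683168 = 0.0911975
  p_III = C(22,10)·0.48^10·0.52^12 = 646646·0.000649251·0.000390877 = 0.164104
  p_IV = C(22,10)·0.81^10·0.19^12 = 646646·0.121577·2.21331e-09 = 0.000174004
Unnormalised posteriors:
  P(Z=I)·p_I = 0.24 × 0.00139345 = 0.000334429
  P(Z=II)·p_II = 0.35 × 0.0911975 = 0.0319191
  P(Z=III)·p_III = 0.19 × 0.164104 = 0.0311798
  P(Z=IV)·p_IV = 0.22 × 0.000174004 = 3.82809e-05
Sum: 0.000334429 + 0.0319191 + 0.0311798 + 3.82809e-05 = 0.0634716
So the posterior for Population II is 0.0319191 / 0.0634716 ≈ 0.5029.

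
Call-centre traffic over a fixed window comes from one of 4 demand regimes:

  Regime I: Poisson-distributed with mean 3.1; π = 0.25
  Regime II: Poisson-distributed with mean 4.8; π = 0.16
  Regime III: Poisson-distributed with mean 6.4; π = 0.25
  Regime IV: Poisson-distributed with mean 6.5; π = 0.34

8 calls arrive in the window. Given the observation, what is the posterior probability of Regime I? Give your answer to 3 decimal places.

The responsibility of component k is P(Z=k) f_k(x) divided by Σ_j P(Z=j) f_j(x).
Poisson probabilities:
  L_I = e^(−3.1)·3.1^8/8! = 0.00952928
  L_II = e^(−4.8)·4.8^8/8! = 0.057517
  L_III = e^(−6.4)·6.4^8/8! = 0.115994
  L_IV = e^(−6.5)·6.5^8/8! = 0.118815
Unnormalised posteriors:
  P(Z=I)·L_I = 0.25 × 0.00952928 = 0.00238232
  P(Z=II)·L_II = 0.16 × 0.057517 = 0.00920271
  P(Z=III)·L_III = 0.25 × 0.115994 = 0.0289984
  P(Z=IV)·L_IV = 0.34 × 0.118815 = 0.0403972
Normaliser: 0.00238232 + 0.00920271 + 0.0289984 + 0.0403972 = 0.0809807
Responsibility of Regime I: 0.00238232 / 0.0809807 ≈ 0.029

0.029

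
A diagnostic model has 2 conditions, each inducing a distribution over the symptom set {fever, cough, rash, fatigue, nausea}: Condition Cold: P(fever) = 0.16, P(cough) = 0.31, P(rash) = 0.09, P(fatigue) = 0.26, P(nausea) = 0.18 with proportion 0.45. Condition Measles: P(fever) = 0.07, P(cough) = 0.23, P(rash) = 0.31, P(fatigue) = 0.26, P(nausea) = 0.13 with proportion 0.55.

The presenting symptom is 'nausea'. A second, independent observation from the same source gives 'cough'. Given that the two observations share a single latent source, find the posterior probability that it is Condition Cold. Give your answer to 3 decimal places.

0.604

Apply Bayes' rule: the posterior for each component is proportional to its prior times its likelihood at x.
Since both observations come from the same component, the likelihood for component k is f_k(x₁)·f_k(x₂).
  L_Cold = [P(nausea | comp) = 0.18] × [0.31] = 0.0558
  L_Measles = [P(nausea | comp) = 0.13] × [0.23] = 0.0299
Prior × likelihood for each component:
  P(Z=Cold)·L_Cold = 0.45 × 0.0558 = 0.02511
  P(Z=Measles)·L_Measles = 0.55 × 0.0299 = 0.016445
Sum: 0.02511 + 0.016445 = 0.041555
P(Condition Cold | x₁, x₂) ≈ 0.604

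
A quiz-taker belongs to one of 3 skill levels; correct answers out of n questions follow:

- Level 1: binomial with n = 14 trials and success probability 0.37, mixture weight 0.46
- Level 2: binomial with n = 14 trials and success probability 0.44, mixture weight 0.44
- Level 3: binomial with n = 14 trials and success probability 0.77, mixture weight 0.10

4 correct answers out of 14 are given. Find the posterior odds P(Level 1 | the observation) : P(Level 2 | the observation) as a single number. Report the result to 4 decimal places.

1.6976

The posterior odds equal the prior odds times the likelihood ratio: (π_i/π_j)·(f_i(x)/f_j(x)).
Component likelihoods at x = 4 correct answers out of 14:
  p_1 = 0.184776
  p_2 = 0.113795
  p_3 = 0.000145772
0.0849971 / 0.05007 ≈ 1.6976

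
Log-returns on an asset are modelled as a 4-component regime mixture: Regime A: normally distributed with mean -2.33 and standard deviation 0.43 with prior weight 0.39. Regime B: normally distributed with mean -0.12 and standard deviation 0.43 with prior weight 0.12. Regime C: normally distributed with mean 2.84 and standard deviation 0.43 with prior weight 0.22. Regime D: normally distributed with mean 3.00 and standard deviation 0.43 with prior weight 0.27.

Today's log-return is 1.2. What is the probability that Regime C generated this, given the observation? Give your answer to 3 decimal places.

Apply Bayes' rule: the posterior for each component is proportional to its prior times its likelihood at x.
Normal densities:
  L_A = 2.15434e-15
  L_B = 0.0083399
  L_C = 0.000643821
  L_D = 0.000145336
Prior × likelihood for each component:
  π_A·L_A = 0.39 × 2.15434e-15 = 8.40194e-16
  π_B·L_B = 0.12 × 0.0083399 = 0.00100079
  π_C·L_C = 0.22 × 0.000643821 = 0.000141641
  π_D·L_D = 0.27 × 0.000145336 = 3.92408e-05
Marginal: 8.40194e-16 + 0.00100079 + 0.000141641 + 3.92408e-05 = 0.00118167
P(Regime C | data) = 0.000141641 / 0.00118167 ≈ 0.120

0.120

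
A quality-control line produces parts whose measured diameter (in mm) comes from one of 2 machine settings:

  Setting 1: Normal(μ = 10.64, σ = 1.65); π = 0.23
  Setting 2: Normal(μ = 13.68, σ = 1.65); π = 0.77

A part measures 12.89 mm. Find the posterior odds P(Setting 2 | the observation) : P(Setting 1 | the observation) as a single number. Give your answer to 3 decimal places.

Posterior odds = (π_i f_i(x)) / (π_j f_j(x)); the normalising sum cancels.
Evaluate each component's likelihood at the observed value:
  f_1 = (1/(1.65·√(2π)))·exp(−(12.89−10.64)²/(2·1.65²)) = 0.241783·exp(-0.92975) = 0.0954201
  f_2 = (1/(1.65·√(2π)))·exp(−(12.89−13.68)²/(2·1.65²)) = 0.241783·exp(-0.11462) = 0.2156
Odds = (0.77/0.23) × (0.2156/0.0954201) = 3.34783 × 2.25948 ≈ 7.564

7.564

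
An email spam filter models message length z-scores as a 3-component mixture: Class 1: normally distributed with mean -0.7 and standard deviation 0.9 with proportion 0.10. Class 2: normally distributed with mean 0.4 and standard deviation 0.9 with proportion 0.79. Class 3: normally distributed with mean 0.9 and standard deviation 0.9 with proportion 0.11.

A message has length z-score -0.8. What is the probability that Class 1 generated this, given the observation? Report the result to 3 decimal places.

0.225

P(component k | x) = P(Z=k)·f_k(x) / marginal(x), where marginal(x) = Σ_j P(Z=j)·f_j(x).
Normal densities:
  f_1 = 0.440541
  f_2 = 0.182233
  f_3 = 0.0744574
Prior × likelihood for each component:
  P(Z=1)·f_1 = 0.10 × 0.440541 = 0.0440541
  P(Z=2)·f_2 = 0.79 × 0.182233 = 0.143964
  P(Z=3)·f_3 = 0.11 × 0.0744574 = 0.00819031
Evidence: 0.0440541 + 0.143964 + 0.00819031 = 0.196209
P(Class 1 | the observation) ≈ 0.225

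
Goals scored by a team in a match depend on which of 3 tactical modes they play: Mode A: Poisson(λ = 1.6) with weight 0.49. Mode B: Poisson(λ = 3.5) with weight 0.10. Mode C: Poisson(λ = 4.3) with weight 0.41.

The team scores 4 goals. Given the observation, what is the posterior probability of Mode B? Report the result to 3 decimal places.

P(component k | x) = P(Z=k)·f_k(x) / marginal(x), where marginal(x) = Σ_j P(Z=j)·f_j(x).
Component likelihoods at x = 4 goals:
  L_A = e^(−1.6)·1.6^4/4! = 0.0551312
  L_B = e^(−3.5)·3.5^4/4! = 0.188812
  L_C = e^(−4.3)·4.3^4/4! = 0.193284
Unnormalised posteriors:
  P(Z=A)·L_A = 0.49 × 0.0551312 = 0.0270143
  P(Z=B)·L_B = 0.10 × 0.188812 = 0.0188812
  P(Z=C)·L_C = 0.41 × 0.193284 = 0.0792465
Evidence: 0.0270143 + 0.0188812 + 0.0792465 = 0.125142
Responsibility of Mode B: 0.0188812 / 0.125142 ≈ 0.151

0.151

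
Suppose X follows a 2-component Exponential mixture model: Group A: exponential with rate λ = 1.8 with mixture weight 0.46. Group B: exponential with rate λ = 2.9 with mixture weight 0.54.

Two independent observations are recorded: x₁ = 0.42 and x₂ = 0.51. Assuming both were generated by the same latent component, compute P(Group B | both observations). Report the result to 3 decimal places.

0.523

Apply Bayes' rule: the posterior for each component is proportional to its prior times its likelihood at x.
Since both observations come from the same component, the likelihood for component k is f_k(x₁)·f_k(x₂).
  f_A = [0.845174] × [0.71877] = 0.607486
  f_B = [0.857882] × [0.66081] = 0.566897
Unnormalised posteriors:
  P(Z=A)·f_A = 0.46 × 0.607486 = 0.279443
  P(Z=B)·f_B = 0.54 × 0.566897 = 0.306124
Normaliser: 0.279443 + 0.306124 = 0.585568
So the posterior for Group B is 0.306124 / 0.585568 ≈ 0.523.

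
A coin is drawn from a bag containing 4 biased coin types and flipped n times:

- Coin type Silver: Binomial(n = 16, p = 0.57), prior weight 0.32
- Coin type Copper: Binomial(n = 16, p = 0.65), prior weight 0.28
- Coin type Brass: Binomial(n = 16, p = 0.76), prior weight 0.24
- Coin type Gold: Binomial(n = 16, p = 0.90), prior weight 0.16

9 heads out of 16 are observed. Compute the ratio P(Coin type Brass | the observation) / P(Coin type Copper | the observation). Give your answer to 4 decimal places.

Posterior odds = (π_i f_i(x)) / (π_j f_j(x)); the normalising sum cancels.
Component likelihoods at x = 9 heads out of 16:
  p_Silver = 0.197505
  p_Copper = 0.152448
  p_Brass = 0.0443841
  p_Gold = 0.000443209
0.0106522 / 0.0426855 ≈ 0.2496

0.2496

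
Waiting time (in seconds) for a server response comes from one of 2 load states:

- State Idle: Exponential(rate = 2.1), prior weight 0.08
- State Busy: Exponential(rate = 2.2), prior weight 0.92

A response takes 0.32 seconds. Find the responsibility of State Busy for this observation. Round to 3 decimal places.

0.921

Apply Bayes' rule: the posterior for each component is proportional to its prior times its likelihood at x.
Exponential densities:
  f_Idle = 1.07244
  f_Busy = 1.08813
Prior × likelihood for each component:
  π_Idle·f_Idle = 0.08 × 1.07244 = 0.0857953
  π_Busy·f_Busy = 0.92 × 1.08813 = 1.00108
Marginal: 0.0857953 + 1.00108 = 1.08687
P(State Busy | data) ≈ 0.921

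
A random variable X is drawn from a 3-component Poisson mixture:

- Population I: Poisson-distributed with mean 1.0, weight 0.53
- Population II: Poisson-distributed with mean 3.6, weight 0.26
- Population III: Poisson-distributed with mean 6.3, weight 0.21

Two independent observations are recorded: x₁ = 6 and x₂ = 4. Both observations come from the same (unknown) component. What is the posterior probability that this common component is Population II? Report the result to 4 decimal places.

0.5041

The responsibility of component k is π_k f_k(x) divided by Σ_j π_j f_j(x).
Since both observations come from the same component, the likelihood for component k is f_k(x₁)·f_k(x₂).
  f_I = [e^(−1.0)·1.0^6/6! = 0.000510944] × [0.0153283] = 7.8319e-06
  f_II = [e^(−3.6)·3.6^6/6! = 0.0826081] × [0.191222] = 0.0157965
  f_III = [e^(−6.3)·6.3^6/6! = 0.159461] × [0.12053] = 0.0192199
Prior × likelihood for each component:
  π_I·f_I = 0.53 × 7.8319e-06 = 4.15091e-06
  π_II·f_II = 0.26 × 0.0157965 = 0.00410709
  π_III·f_III = 0.21 × 0.0192199 = 0.00403618
Sum: 4.15091e-06 + 0.00410709 + 0.00403618 = 0.00814742
Responsibility of Population II: 0.00410709 / 0.00814742 ≈ 0.5041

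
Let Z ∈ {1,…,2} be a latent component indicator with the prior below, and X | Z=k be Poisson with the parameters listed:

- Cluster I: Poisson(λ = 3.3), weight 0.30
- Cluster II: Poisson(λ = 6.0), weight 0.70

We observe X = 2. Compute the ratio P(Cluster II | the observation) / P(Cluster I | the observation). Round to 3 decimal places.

Since P(k|x) ∝ π_k f_k(x), the posterior odds are π_i f_i(x) / (π_j f_j(x)).
Component likelihoods at x = 2:
  f_I = e^(−3.3)·3.3^2/2! = 0.200829
  f_II = e^(−6.0)·6.0^2/2! = 0.0446175
Posterior odds = (π_II·f_II) / (π_I·f_I) = (0.70·0.0446175) / (0.30·0.200829) = 0.0312323 / 0.0602487 ≈ 0.518

0.518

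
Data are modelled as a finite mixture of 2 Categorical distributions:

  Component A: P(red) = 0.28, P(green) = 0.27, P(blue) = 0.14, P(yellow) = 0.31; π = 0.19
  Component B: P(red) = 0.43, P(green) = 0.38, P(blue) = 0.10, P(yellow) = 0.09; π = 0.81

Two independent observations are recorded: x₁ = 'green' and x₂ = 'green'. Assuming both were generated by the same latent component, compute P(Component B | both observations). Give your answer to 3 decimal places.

Apply Bayes' rule: the posterior for each component is proportional to its prior times its likelihood at x.
Since both observations come from the same component, the likelihood for component k is f_k(x₁)·f_k(x₂).
  p_A = [P(green | comp) = 0.27] × [0.27] = 0.0729
  p_B = [P(green | comp) = 0.38] × [0.38] = 0.1444
Unnormalised posteriors:
  w_A·p_A = 0.19 × 0.0729 = 0.013851
  w_B·p_B = 0.81 × 0.1444 = 0.116964
Marginal: 0.013851 + 0.116964 = 0.130815
So the posterior for Component B is 0.116964 / 0.130815 ≈ 0.894.

0.894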